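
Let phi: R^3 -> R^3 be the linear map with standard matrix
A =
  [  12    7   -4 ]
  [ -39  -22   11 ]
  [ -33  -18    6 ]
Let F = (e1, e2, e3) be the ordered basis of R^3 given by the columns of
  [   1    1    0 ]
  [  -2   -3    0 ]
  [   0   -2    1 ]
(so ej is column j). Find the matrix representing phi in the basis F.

[[-1, 2, -1], [-1, -3, -3], [1, 3, 0]]

Let P have columns e1, ..., e3. Then [phi]_F = P^(-1) A P.
Here det P = -1, so P^(-1) is integer; computing A P first and then P^(-1)(A P) gives [[-1, 2, -1], [-1, -3, -3], [1, 3, 0]].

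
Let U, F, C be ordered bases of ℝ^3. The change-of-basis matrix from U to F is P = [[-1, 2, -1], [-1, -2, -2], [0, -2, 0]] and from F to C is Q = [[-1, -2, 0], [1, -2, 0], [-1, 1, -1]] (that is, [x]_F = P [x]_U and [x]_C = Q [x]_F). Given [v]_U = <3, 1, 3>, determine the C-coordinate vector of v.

Apply P to get F-coordinates <-4, -11, -2>, then Q to get C-coordinates.
The result is [v]_C = <26, 18, -5>.

<26, 18, -5>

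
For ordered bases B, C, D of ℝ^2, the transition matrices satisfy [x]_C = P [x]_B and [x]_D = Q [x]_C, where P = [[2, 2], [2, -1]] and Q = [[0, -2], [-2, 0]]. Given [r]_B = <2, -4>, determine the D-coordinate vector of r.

<-16, 8>

Apply P to get C-coordinates <-4, 8>, then Q to get D-coordinates.
The result is [r]_D = <-16, 8>.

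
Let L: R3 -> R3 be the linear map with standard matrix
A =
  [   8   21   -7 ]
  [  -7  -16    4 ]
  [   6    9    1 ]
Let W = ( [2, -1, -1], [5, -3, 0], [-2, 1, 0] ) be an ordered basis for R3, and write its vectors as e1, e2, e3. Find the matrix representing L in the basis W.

[[-2, -3, 3], [2, -3, -1], [2, 1, -2]]

Let P have columns e1, ..., e3. Then [L]_W = P^(-1) A P.
Here det P = 1, so P^(-1) is integer; computing A P first and then P^(-1)(A P) gives [[-2, -3, 3], [2, -3, -1], [2, 1, -2]].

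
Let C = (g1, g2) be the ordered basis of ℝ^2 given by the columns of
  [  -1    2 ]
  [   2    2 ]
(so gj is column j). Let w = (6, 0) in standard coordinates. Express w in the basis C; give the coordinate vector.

(-2, 2)

We seek scalars with c_1 g1 + c_2 g2 = w; equivalently solve M c = w where the columns of M are g1, g2.
System: -c_1 + 2c_2 = 6, 2c_1 + 2c_2 = 0; solving gives c_1 = -2, c_2 = 2.
Check: -2g1 + 2g2 = (6, 0).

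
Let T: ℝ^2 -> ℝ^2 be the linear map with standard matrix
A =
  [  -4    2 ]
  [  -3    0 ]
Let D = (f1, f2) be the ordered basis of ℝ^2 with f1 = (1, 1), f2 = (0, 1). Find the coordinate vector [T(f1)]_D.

(-2, -1)

Compute T(f1) = A f1 = (-2, -3) in standard coordinates.
Then write this in D-coordinates: solve for y in y_1 f1 + y_2 f2 = (-2, -3).
This gives y = (-2, -1), which is column 1 of [T]_D.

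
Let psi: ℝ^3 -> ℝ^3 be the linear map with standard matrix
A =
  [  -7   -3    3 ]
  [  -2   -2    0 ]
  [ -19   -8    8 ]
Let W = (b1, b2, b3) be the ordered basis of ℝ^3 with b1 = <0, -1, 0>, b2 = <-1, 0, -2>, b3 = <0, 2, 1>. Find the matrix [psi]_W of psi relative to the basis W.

[[2, 0, 0], [-3, -1, 3], [2, 1, -2]]

The j-th column of [psi]_W is [psi(bj)]_W.
psi(b1) = A b1 = <3, 2, 8> = 2b1 - 3b2 + 2b3, so column 1 is <2, -3, 2>.
Repeating for b2, b3 and assembling the columns gives [[2, 0, 0], [-3, -1, 3], [2, 1, -2]].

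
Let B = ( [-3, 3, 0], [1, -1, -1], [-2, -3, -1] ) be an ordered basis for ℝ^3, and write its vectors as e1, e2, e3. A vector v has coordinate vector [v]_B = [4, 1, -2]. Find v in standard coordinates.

v = M [v]_B, where M has columns e1, ..., e3.
Carrying out the matrix-vector product, v = [-7, 17, 1].

[-7, 17, 1]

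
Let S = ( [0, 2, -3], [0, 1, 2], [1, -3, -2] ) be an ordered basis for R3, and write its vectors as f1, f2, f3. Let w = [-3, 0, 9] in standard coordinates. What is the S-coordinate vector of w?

Write w = c_1 f1 + ... + c_3 f3 and solve for the c_i.
Gaussian elimination on [M | w] yields c = (-3, -3, -3).
Check: -3f1 - 3f2 - 3f3 = [-3, 0, 9].

[-3, -3, -3]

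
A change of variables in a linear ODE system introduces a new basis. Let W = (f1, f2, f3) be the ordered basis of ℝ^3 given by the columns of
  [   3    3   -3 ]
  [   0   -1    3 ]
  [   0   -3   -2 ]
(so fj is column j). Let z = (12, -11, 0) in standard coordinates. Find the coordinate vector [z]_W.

(-1, 2, -3)

Write z = c_1 f1 + ... + c_3 f3 and solve for the c_i.
Gaussian elimination on [M | z] yields c = (-1, 2, -3).
Check: -f1 + 2f2 - 3f3 = (12, -11, 0).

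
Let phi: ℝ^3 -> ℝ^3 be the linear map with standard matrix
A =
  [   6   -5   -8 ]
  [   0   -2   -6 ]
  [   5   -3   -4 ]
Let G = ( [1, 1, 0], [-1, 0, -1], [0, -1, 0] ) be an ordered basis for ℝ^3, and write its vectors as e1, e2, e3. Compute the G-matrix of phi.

With P the matrix whose columns are e1, ..., e3, [phi]_G = P^(-1) A P.
Column by column: phi(e1) = A e1 = [1, -2, 2]; its G-coordinates [-1, -2, 1] give column 1.
Continuing for each basis vector yields [phi]_G = [[-1, 3, 2], [-2, 1, -3], [1, -3, 0]].

[[-1, 3, 2], [-2, 1, -3], [1, -3, 0]]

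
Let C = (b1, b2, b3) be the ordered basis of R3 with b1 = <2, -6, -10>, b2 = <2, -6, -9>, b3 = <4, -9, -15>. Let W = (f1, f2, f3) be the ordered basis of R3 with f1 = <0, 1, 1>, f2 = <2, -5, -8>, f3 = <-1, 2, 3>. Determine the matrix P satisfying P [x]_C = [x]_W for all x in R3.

Take x = bj: its C-coordinates are the j-th standard unit vector, so P e_j — column j of P — equals [bj]_W.
b1 = 0·f1 + 2f2 + 2f3, giving column 1 = <0, 2, 2>; repeating for each j gives P = [[0, -1, 1], [2, 1, 2], [2, 0, 0]].

[[0, -1, 1], [2, 1, 2], [2, 0, 0]]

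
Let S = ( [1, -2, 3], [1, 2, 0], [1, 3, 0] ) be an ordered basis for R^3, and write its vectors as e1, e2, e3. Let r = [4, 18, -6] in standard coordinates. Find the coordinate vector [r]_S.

[-2, 4, 2]

[r]_S is the unique c with M c = r, where M has columns e1, ..., e3.
Solving this 3x3 system gives c = (-2, 4, 2).
Check: -2e1 + 4e2 + 2e3 = [4, 18, -6].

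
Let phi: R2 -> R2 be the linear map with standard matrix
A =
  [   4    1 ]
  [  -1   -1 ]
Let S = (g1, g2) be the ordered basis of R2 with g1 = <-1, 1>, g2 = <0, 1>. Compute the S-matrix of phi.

The j-th column of [phi]_S is [phi(gj)]_S.
phi(g1) = A g1 = <-3, 0> = 3g1 - 3g2, so column 1 is <3, -3>.
Repeating for g2 and assembling the columns gives [[3, -1], [-3, 0]].

[[3, -1], [-3, 0]]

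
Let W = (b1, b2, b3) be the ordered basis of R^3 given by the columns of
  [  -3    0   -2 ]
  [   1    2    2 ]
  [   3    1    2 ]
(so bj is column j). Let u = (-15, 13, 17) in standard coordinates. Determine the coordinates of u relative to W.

Write u = c_1 b1 + ... + c_3 b3 and solve for the c_i.
Gaussian elimination on [M | u] yields c = (3, 2, 3).
Check: 3b1 + 2b2 + 3b3 = (-15, 13, 17).

(3, 2, 3)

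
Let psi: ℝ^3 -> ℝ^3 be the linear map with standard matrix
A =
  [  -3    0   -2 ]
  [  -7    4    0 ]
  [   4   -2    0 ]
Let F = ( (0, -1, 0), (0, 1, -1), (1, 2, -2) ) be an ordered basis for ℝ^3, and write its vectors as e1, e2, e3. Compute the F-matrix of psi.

[[2, -2, -1], [-2, -2, -2], [0, 2, 1]]

With P the matrix whose columns are e1, ..., e3, [psi]_F = P^(-1) A P.
Column by column: psi(e1) = A e1 = (0, -4, 2); its F-coordinates (2, -2, 0) give column 1.
Continuing for each basis vector yields [psi]_F = [[2, -2, -1], [-2, -2, -2], [0, 2, 1]].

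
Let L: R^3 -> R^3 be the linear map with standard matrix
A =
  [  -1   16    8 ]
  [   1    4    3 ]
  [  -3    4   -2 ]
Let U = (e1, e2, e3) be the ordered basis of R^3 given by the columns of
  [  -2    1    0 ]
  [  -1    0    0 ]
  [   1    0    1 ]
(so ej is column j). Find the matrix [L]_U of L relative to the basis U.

[[3, -1, -3], [0, -3, 2], [-3, -2, 1]]

With P the matrix whose columns are e1, ..., e3, [L]_U = P^(-1) A P.
Column by column: L(e1) = A e1 = [-6, -3, 0]; its U-coordinates [3, 0, -3] give column 1.
Continuing for each basis vector yields [L]_U = [[3, -1, -3], [0, -3, 2], [-3, -2, 1]].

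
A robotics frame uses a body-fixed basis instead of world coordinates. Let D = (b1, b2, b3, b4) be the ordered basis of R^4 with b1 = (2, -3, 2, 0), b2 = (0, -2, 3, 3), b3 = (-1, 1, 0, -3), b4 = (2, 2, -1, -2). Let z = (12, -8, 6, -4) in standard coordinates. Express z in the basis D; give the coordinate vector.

We seek scalars with c_1 b1 + ... + c_4 b4 = z; equivalently solve M c = z where the columns of M are b1, ..., b4.
Row-reducing the augmented matrix [M | z] gives c = (4, 0, 0, 2).
Check: 4b1 + 0·b2 + 0·b3 + 2b4 = (12, -8, 6, -4).

(4, 0, 0, 2)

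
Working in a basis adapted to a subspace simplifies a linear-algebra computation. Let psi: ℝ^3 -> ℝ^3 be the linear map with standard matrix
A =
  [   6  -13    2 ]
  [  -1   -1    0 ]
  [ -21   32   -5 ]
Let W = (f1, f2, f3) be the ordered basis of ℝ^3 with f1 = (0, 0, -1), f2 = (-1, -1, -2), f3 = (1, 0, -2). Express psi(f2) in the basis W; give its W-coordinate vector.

(3, -2, 1)

Column 2 of [psi]_W is the W-coordinate vector of psi(f2).
In standard coordinates psi(f2) = A f2 = (3, 2, -1).
Converting to W: (3, 2, -1) = 3f1 - 2f2 + f3, so the coordinate vector is (3, -2, 1).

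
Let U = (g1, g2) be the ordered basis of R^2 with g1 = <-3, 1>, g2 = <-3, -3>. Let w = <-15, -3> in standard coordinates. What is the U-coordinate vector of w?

Write w = c_1 g1 + c_2 g2 and solve for the c_i.
System: -3c_1 - 3c_2 = -15, c_1 - 3c_2 = -3; solving gives c_1 = 3, c_2 = 2.
Check: 3g1 + 2g2 = <-15, -3>.

<3, 2>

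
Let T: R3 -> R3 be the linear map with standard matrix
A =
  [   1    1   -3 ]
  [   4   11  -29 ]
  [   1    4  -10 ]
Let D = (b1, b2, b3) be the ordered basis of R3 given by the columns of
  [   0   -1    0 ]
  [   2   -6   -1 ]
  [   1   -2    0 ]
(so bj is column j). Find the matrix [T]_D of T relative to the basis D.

With P the matrix whose columns are b1, ..., b3, [T]_D = P^(-1) A P.
Column by column: T(b1) = A b1 = [-1, -7, -2]; its D-coordinates [0, 1, 1] give column 1.
Continuing for each basis vector yields [T]_D = [[0, -3, -2], [1, 1, 1], [1, 0, 1]].

[[0, -3, -2], [1, 1, 1], [1, 0, 1]]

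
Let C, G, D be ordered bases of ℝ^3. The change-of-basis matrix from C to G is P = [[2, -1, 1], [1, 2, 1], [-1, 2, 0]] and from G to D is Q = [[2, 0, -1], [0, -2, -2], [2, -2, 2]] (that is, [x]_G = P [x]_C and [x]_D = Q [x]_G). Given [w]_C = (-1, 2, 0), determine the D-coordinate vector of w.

(-13, -16, -4)

First [w]_G = P [w]_C = (-4, 3, 5).
Then [w]_D = Q [w]_G = (-13, -16, -4).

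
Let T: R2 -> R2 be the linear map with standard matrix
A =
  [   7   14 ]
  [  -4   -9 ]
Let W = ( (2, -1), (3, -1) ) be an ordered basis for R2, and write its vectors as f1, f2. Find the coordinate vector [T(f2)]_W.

(2, 1)

Compute T(f2) = A f2 = (7, -3) in standard coordinates.
Then write this in W-coordinates: solve for y in y_1 f1 + y_2 f2 = (7, -3).
This gives y = (2, 1), which is column 2 of [T]_W.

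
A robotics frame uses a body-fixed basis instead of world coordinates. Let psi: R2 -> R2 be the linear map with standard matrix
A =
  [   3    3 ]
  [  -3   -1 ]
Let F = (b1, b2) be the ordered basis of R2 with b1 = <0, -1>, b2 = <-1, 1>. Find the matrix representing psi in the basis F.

Let P have columns b1, b2. Then [psi]_F = P^(-1) A P.
Here det P = -1, so P^(-1) is integer; computing A P first and then P^(-1)(A P) gives [[2, -2], [3, 0]].

[[2, -2], [3, 0]]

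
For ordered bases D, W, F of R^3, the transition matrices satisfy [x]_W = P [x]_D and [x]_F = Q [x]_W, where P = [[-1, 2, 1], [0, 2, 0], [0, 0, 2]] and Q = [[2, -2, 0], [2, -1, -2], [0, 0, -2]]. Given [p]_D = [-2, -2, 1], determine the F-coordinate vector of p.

[6, -2, -4]

Composing the changes, [p]_F = Q P [p]_D.
Q P = [[-2, 0, 2], [-2, 2, -2], [0, 0, -4]]; applying this to [-2, -2, 1] gives [6, -2, -4].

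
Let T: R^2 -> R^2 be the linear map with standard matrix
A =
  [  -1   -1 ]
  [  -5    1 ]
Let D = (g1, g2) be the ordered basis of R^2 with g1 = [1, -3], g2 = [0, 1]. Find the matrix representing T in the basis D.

Let P have columns g1, g2. Then [T]_D = P^(-1) A P.
Here det P = 1, so P^(-1) is integer; computing A P first and then P^(-1)(A P) gives [[2, -1], [-2, -2]].

[[2, -1], [-2, -2]]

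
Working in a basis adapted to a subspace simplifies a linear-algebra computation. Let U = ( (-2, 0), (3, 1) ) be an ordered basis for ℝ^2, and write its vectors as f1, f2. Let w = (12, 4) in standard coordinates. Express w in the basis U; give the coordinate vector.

(0, 4)

Write w = c_1 f1 + c_2 f2 and solve for the c_i.
System: -2c_1 + 3c_2 = 12, 0c_1 + c_2 = 4; solving gives c_1 = 0, c_2 = 4.
Check: 0·f1 + 4f2 = (12, 4).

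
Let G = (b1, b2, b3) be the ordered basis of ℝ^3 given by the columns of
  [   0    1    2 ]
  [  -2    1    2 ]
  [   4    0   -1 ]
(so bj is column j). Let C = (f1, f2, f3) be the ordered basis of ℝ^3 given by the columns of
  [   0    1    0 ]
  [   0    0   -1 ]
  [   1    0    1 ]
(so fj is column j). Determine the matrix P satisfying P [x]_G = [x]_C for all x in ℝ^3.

Column j of P is [bj]_C, since P maps G-coordinates to C-coordinates.
Expressing b1 in C: b1 = 2f1 + 0·f2 + 2f3, so column 1 of P is (2, 0, 2).
Doing the same for each bj gives P = [[2, 1, 1], [0, 1, 2], [2, -1, -2]].

[[2, 1, 1], [0, 1, 2], [2, -1, -2]]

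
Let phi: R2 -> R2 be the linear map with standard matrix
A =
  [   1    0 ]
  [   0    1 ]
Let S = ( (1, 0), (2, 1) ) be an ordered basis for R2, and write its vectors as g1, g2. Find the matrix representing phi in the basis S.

With P the matrix whose columns are g1, g2, [phi]_S = P^(-1) A P.
Column by column: phi(g1) = A g1 = (1, 0); its S-coordinates (1, 0) give column 1.
Continuing for each basis vector yields [phi]_S = [[1, 0], [0, 1]].

[[1, 0], [0, 1]]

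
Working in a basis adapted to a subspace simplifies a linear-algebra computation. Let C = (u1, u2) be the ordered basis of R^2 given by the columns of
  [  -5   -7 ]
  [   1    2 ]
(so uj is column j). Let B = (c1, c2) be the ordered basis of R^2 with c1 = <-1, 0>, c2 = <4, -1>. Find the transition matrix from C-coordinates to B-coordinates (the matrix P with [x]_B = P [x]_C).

Take x = uj: its C-coordinates are the j-th standard unit vector, so P e_j — column j of P — equals [uj]_B.
u1 = c1 - c2, giving column 1 = <1, -1>; repeating for each j gives P = [[1, -1], [-1, -2]].

[[1, -1], [-1, -2]]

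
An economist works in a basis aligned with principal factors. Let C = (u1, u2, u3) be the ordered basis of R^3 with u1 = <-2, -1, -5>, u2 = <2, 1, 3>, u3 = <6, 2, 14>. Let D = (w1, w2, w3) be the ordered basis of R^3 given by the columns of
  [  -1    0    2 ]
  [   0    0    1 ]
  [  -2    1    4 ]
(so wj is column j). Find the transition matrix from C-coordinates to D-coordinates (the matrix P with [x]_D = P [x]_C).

Column j of P is [uj]_D, since P maps C-coordinates to D-coordinates.
Expressing u1 in D: u1 = 0·w1 - w2 - w3, so column 1 of P is <0, -1, -1>.
Doing the same for each uj gives P = [[0, 0, -2], [-1, -1, 2], [-1, 1, 2]].

[[0, 0, -2], [-1, -1, 2], [-1, 1, 2]]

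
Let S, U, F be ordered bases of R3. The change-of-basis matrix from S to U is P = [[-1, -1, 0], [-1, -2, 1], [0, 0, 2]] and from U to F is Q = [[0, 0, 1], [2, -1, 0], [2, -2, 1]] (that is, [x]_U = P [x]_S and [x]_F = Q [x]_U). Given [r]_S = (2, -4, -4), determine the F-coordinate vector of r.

Apply P to get U-coordinates (2, 2, -8), then Q to get F-coordinates.
The result is [r]_F = (-8, 2, -8).

(-8, 2, -8)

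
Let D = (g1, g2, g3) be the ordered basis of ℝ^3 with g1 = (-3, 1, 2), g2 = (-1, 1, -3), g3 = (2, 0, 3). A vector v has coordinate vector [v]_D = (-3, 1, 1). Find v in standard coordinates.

(10, -2, -6)

The coordinates say v = -3g1 + g2 + g3; adding the scaled basis vectors gives (10, -2, -6).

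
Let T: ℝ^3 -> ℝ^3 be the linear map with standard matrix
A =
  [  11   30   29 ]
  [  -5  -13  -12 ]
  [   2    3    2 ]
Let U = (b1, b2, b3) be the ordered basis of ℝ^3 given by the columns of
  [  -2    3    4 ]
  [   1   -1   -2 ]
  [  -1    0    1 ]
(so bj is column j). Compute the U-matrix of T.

Let P have columns b1, ..., b3. Then [T]_U = P^(-1) A P.
Here det P = 1, so P^(-1) is integer; computing A P first and then P^(-1)(A P) gives [[0, -3, -3], [-3, -1, 1], [-3, 0, 1]].

[[0, -3, -3], [-3, -1, 1], [-3, 0, 1]]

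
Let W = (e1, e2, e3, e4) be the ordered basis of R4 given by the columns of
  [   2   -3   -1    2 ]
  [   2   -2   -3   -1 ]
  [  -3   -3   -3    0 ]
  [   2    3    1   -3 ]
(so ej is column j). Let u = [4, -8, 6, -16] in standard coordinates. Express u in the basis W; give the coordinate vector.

[-2, 0, 0, 4]

Write u = c_1 e1 + ... + c_4 e4 and solve for the c_i.
Gaussian elimination on [M | u] yields c = (-2, 0, 0, 4).
Check: -2e1 + 0·e2 + 0·e3 + 4e4 = [4, -8, 6, -16].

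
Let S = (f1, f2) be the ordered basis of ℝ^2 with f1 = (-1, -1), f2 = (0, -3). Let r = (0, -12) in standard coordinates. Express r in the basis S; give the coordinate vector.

[r]_S is the unique c with M c = r, where M has columns f1, f2.
System: -c_1 + 0c_2 = 0, -c_1 - 3c_2 = -12; solving gives c_1 = 0, c_2 = 4.
Check: 0·f1 + 4f2 = (0, -12).

(0, 4)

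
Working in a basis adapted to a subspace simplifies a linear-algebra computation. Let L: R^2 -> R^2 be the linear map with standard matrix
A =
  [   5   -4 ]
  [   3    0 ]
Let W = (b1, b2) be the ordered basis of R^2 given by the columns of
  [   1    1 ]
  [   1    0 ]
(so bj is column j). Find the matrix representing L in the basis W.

[[3, 3], [-2, 2]]

Let P have columns b1, b2. Then [L]_W = P^(-1) A P.
Here det P = -1, so P^(-1) is integer; computing A P first and then P^(-1)(A P) gives [[3, 3], [-2, 2]].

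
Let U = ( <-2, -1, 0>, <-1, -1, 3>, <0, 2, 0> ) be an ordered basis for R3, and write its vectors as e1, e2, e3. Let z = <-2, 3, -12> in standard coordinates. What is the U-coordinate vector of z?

[z]_U is the unique c with M c = z, where M has columns e1, ..., e3.
Row-reducing the augmented matrix [M | z] gives c = (3, -4, 1).
Check: 3e1 - 4e2 + e3 = <-2, 3, -12>.

<3, -4, 1>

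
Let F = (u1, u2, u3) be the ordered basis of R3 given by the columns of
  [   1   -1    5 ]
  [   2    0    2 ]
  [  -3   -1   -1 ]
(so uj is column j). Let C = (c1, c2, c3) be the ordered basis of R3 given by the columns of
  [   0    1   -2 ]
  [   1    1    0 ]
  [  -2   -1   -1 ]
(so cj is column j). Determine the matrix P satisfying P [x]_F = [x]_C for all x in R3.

Let M have columns uj and N have columns cj. Then for every x, N [x]_C = x = M [x]_F, so P = N^(-1) M.
Since det N = -1, N^(-1) has integer entries; multiplying gives P = [[1, 1, 1], [1, -1, 1], [0, 0, -2]].

[[1, 1, 1], [1, -1, 1], [0, 0, -2]]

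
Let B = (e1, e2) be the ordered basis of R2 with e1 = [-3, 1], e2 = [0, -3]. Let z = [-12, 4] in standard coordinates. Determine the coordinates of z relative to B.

Write z = c_1 e1 + c_2 e2 and solve for the c_i.
System: -3c_1 + 0c_2 = -12, c_1 - 3c_2 = 4; solving gives c_1 = 4, c_2 = 0.
Check: 4e1 + 0·e2 = [-12, 4].

[4, 0]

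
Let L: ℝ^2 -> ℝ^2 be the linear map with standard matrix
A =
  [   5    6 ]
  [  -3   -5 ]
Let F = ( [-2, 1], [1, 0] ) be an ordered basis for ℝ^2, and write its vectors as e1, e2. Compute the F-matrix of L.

The j-th column of [L]_F is [L(ej)]_F.
L(e1) = A e1 = [-4, 1] = e1 - 2e2, so column 1 is [1, -2].
Repeating for e2 and assembling the columns gives [[1, -3], [-2, -1]].

[[1, -3], [-2, -1]]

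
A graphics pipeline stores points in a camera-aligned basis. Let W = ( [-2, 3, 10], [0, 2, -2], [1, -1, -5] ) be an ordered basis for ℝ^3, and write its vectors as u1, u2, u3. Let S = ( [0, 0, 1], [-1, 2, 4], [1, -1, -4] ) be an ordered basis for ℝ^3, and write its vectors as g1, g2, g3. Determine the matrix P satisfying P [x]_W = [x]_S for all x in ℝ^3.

[[2, -2, -1], [1, 2, 0], [-1, 2, 1]]

Let M have columns uj and N have columns gj. Then for every x, N [x]_S = x = M [x]_W, so P = N^(-1) M.
Since det N = -1, N^(-1) has integer entries; multiplying gives P = [[2, -2, -1], [1, 2, 0], [-1, 2, 1]].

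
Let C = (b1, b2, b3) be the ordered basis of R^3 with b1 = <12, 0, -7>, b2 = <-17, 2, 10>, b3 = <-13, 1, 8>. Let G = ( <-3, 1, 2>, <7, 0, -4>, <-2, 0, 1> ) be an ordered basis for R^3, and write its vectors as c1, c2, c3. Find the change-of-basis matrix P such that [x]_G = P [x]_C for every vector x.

Let M have columns bj and N have columns cj. Then for every x, N [x]_G = x = M [x]_C, so P = N^(-1) M.
Since det N = 1, N^(-1) has integer entries; multiplying gives P = [[0, 2, 1], [2, -1, -2], [1, 2, -2]].

[[0, 2, 1], [2, -1, -2], [1, 2, -2]]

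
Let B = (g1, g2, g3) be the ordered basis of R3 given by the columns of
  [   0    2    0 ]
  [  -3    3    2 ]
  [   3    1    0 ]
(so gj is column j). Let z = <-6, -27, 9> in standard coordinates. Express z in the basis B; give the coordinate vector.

<4, -3, -3>

We seek scalars with c_1 g1 + ... + c_3 g3 = z; equivalently solve M c = z where the columns of M are g1, ..., g3.
Row-reducing the augmented matrix [M | z] gives c = (4, -3, -3).
Check: 4g1 - 3g2 - 3g3 = <-6, -27, 9>.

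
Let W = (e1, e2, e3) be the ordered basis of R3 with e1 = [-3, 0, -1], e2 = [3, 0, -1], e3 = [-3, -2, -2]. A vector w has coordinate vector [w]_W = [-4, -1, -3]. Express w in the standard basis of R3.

[18, 6, 11]

By definition w = -4e1 - e2 - 3e3.
Summing componentwise gives [18, 6, 11].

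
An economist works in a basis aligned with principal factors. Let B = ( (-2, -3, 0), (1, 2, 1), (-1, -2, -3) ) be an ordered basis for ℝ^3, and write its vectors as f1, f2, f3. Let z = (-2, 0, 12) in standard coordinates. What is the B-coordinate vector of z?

(4, 3, -3)

Write z = c_1 f1 + ... + c_3 f3 and solve for the c_i.
Solving this 3x3 system gives c = (4, 3, -3).
Check: 4f1 + 3f2 - 3f3 = (-2, 0, 12).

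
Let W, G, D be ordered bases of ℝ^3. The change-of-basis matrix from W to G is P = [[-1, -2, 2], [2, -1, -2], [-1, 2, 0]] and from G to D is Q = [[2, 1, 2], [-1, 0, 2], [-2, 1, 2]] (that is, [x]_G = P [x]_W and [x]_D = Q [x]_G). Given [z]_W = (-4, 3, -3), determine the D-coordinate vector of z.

First [z]_G = P [z]_W = (-8, -5, 10).
Then [z]_D = Q [z]_G = (-1, 28, 31).

(-1, 28, 31)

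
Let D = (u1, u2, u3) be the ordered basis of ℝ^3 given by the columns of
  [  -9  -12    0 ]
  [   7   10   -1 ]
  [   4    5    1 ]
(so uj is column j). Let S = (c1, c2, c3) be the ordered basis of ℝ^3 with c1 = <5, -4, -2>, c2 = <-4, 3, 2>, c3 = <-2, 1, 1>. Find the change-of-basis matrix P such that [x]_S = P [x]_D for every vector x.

Take x = uj: its D-coordinates are the j-th standard unit vector, so P e_j — column j of P — equals [uj]_S.
u1 = -c1 + c2 + 0·c3, giving column 1 = <-1, 1, 0>; repeating for each j gives P = [[-1, -2, 2], [1, 1, 2], [0, -1, 1]].

[[-1, -2, 2], [1, 1, 2], [0, -1, 1]]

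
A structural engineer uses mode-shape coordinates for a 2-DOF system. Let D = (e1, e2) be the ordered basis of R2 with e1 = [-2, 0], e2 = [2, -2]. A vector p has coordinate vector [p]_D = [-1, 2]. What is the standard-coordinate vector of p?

By definition p = -e1 + 2e2.
Summing componentwise gives [6, -4].

[6, -4]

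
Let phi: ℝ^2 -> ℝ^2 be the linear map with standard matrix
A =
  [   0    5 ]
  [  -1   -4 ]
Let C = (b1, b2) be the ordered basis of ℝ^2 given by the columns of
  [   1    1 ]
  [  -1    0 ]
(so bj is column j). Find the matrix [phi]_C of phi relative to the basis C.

[[-3, 1], [-2, -1]]

Let P have columns b1, b2. Then [phi]_C = P^(-1) A P.
Here det P = 1, so P^(-1) is integer; computing A P first and then P^(-1)(A P) gives [[-3, 1], [-2, -1]].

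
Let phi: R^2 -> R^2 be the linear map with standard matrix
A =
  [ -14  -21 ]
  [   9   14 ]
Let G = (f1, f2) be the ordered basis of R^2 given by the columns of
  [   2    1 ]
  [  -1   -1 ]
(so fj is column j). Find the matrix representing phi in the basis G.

The j-th column of [phi]_G is [phi(fj)]_G.
phi(f1) = A f1 = [-7, 4] = -3f1 - f2, so column 1 is [-3, -1].
Repeating for f2 and assembling the columns gives [[-3, 2], [-1, 3]].

[[-3, 2], [-1, 3]]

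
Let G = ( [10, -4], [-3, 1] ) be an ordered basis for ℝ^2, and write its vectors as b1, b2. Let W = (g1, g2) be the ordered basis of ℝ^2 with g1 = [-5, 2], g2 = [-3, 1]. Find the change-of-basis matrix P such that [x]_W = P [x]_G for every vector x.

Let M have columns bj and N have columns gj. Then for every x, N [x]_W = x = M [x]_G, so P = N^(-1) M.
Since det N = 1, N^(-1) has integer entries; multiplying gives P = [[-2, 0], [0, 1]].

[[-2, 0], [0, 1]]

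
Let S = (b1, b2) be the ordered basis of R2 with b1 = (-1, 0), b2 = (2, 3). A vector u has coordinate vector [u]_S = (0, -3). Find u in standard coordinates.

u = M [u]_S, where M has columns b1, b2.
Carrying out the matrix-vector product, u = (-6, -9).

(-6, -9)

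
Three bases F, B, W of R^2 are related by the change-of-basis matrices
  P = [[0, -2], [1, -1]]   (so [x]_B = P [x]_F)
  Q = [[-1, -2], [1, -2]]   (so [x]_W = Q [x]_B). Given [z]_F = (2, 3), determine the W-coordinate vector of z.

(8, -4)

Composing the changes, [z]_W = Q P [z]_F.
Q P = [[-2, 4], [-2, 0]]; applying this to (2, 3) gives (8, -4).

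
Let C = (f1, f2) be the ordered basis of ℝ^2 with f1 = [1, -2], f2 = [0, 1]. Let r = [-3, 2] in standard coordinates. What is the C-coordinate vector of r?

We seek scalars with c_1 f1 + c_2 f2 = r; equivalently solve M c = r where the columns of M are f1, f2.
System: c_1 + 0c_2 = -3, -2c_1 + c_2 = 2; solving gives c_1 = -3, c_2 = -4.
Check: -3f1 - 4f2 = [-3, 2].

[-3, -4]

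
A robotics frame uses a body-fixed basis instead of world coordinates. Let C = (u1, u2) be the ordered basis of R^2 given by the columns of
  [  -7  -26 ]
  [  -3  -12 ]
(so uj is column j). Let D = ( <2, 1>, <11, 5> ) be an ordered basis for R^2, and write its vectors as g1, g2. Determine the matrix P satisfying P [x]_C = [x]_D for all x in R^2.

[[2, -2], [-1, -2]]

Take x = uj: its C-coordinates are the j-th standard unit vector, so P e_j — column j of P — equals [uj]_D.
u1 = 2g1 - g2, giving column 1 = <2, -1>; repeating for each j gives P = [[2, -2], [-1, -2]].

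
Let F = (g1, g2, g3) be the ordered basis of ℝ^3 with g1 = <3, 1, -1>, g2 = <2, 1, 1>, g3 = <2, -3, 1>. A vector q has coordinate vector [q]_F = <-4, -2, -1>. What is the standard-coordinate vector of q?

q = M [q]_F, where M has columns g1, ..., g3.
Carrying out the matrix-vector product, q = <-18, -3, 1>.

<-18, -3, 1>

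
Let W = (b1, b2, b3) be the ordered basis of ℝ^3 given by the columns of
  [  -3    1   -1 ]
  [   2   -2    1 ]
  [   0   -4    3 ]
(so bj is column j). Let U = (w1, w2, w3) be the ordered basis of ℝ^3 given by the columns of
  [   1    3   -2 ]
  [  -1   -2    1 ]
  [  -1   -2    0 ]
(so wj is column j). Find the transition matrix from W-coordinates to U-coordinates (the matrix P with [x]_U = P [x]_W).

Column j of P is [bj]_U, since P maps W-coordinates to U-coordinates.
Expressing b1 in U: b1 = -2w1 + w2 + 2w3, so column 1 of P is (-2, 1, 2).
Doing the same for each bj gives P = [[-2, 2, 1], [1, 1, -2], [2, 2, -2]].

[[-2, 2, 1], [1, 1, -2], [2, 2, -2]]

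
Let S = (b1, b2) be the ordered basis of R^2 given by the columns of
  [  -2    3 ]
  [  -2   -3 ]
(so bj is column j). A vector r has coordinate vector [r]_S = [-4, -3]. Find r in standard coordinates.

By definition r = -4b1 - 3b2.
Summing componentwise gives [-1, 17].

[-1, 17]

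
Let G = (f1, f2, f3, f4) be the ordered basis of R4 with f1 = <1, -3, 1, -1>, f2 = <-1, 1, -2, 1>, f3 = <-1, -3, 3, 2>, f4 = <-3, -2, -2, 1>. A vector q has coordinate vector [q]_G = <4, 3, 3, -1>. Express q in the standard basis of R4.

q = M [q]_G, where M has columns f1, ..., f4.
Carrying out the matrix-vector product, q = <1, -16, 9, 4>.

<1, -16, 9, 4>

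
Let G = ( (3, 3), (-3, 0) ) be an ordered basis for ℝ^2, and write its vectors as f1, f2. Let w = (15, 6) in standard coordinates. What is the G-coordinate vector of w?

(2, -3)

[w]_G is the unique c with M c = w, where M has columns f1, f2.
System: 3c_1 - 3c_2 = 15, 3c_1 + 0c_2 = 6; solving gives c_1 = 2, c_2 = -3.
Check: 2f1 - 3f2 = (15, 6).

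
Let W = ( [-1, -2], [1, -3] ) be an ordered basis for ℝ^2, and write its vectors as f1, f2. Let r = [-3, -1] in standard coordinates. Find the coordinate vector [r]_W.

[2, -1]

Write r = c_1 f1 + c_2 f2 and solve for the c_i.
System: -c_1 + c_2 = -3, -2c_1 - 3c_2 = -1; solving gives c_1 = 2, c_2 = -1.
Check: 2f1 - f2 = [-3, -1].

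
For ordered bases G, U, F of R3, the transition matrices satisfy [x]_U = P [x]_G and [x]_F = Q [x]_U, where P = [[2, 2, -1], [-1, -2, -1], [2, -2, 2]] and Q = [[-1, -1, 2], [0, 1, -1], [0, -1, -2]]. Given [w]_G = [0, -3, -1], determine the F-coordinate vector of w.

[6, 3, -15]

First [w]_U = P [w]_G = [-5, 7, 4].
Then [w]_F = Q [w]_U = [6, 3, -15].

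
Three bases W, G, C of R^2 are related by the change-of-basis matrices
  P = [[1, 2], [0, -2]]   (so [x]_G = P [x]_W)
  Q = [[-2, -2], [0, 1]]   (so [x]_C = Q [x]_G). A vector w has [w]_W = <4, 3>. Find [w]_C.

First [w]_G = P [w]_W = <10, -6>.
Then [w]_C = Q [w]_G = <-8, -6>.

<-8, -6>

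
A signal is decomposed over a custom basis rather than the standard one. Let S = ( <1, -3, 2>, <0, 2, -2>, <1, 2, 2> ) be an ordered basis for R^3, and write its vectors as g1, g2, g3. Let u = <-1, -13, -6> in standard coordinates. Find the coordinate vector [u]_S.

<3, 2, -4>

We seek scalars with c_1 g1 + ... + c_3 g3 = u; equivalently solve M c = u where the columns of M are g1, ..., g3.
Solving this 3x3 system gives c = (3, 2, -4).
Check: 3g1 + 2g2 - 4g3 = <-1, -13, -6>.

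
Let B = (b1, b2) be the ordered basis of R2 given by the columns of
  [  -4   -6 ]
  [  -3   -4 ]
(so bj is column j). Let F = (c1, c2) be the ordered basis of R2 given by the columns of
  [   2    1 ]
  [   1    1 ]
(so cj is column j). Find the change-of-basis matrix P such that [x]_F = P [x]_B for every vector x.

Let M have columns bj and N have columns cj. Then for every x, N [x]_F = x = M [x]_B, so P = N^(-1) M.
Since det N = 1, N^(-1) has integer entries; multiplying gives P = [[-1, -2], [-2, -2]].

[[-1, -2], [-2, -2]]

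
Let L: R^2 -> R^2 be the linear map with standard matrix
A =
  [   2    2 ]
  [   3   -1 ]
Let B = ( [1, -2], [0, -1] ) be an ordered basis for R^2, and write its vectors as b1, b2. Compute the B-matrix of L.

[[-2, -2], [-1, 3]]

Let P have columns b1, b2. Then [L]_B = P^(-1) A P.
Here det P = -1, so P^(-1) is integer; computing A P first and then P^(-1)(A P) gives [[-2, -2], [-1, 3]].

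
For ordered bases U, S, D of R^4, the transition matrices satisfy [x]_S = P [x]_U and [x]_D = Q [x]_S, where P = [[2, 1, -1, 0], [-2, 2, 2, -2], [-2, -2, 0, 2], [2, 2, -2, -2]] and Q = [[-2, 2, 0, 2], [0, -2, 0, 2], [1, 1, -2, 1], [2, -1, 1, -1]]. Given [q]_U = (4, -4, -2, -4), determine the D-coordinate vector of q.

(-12, 48, 22, 4)

First [q]_S = P [q]_U = (6, -12, -8, 12).
Then [q]_D = Q [q]_S = (-12, 48, 22, 4).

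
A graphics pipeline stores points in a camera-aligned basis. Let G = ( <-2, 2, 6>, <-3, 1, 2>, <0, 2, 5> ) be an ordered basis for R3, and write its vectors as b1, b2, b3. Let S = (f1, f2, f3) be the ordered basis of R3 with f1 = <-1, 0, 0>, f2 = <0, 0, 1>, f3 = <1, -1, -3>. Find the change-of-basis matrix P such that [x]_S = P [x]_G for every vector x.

[[0, 2, -2], [0, -1, -1], [-2, -1, -2]]

Column j of P is [bj]_S, since P maps G-coordinates to S-coordinates.
Expressing b1 in S: b1 = 0·f1 + 0·f2 - 2f3, so column 1 of P is <0, 0, -2>.
Doing the same for each bj gives P = [[0, 2, -2], [0, -1, -1], [-2, -1, -2]].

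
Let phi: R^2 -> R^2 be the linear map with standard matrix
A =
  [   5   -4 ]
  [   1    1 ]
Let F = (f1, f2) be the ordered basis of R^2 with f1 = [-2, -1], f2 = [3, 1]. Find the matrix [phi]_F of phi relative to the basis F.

[[3, -1], [0, 3]]

The j-th column of [phi]_F is [phi(fj)]_F.
phi(f1) = A f1 = [-6, -3] = 3f1 + 0·f2, so column 1 is [3, 0].
Repeating for f2 and assembling the columns gives [[3, -1], [0, 3]].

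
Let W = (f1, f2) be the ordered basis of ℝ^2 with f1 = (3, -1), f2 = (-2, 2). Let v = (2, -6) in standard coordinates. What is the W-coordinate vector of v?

(-2, -4)

We seek scalars with c_1 f1 + c_2 f2 = v; equivalently solve M c = v where the columns of M are f1, f2.
System: 3c_1 - 2c_2 = 2, -c_1 + 2c_2 = -6; solving gives c_1 = -2, c_2 = -4.
Check: -2f1 - 4f2 = (2, -6).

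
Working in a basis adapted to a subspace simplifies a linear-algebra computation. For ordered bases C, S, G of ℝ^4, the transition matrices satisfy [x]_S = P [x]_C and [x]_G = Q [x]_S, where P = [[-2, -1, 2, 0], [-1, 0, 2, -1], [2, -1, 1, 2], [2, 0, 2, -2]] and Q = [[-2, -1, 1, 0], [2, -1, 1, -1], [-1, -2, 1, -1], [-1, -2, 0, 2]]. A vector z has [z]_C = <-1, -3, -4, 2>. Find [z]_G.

First [z]_S = P [z]_C = <-3, -9, 1, -14>.
Then [z]_G = Q [z]_S = <16, 18, 36, -7>.

<16, 18, 36, -7>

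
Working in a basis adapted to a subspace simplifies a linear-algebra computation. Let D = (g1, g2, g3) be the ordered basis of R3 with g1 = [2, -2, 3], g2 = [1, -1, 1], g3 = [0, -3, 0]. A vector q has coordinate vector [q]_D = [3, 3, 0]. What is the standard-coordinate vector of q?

q = M [q]_D, where M has columns g1, ..., g3.
Carrying out the matrix-vector product, q = [9, -9, 12].

[9, -9, 12]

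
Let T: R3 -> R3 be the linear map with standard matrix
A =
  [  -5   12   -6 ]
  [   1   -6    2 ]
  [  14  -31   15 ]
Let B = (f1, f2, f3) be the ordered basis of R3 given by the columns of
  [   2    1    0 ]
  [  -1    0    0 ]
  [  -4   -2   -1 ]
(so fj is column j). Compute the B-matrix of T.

The j-th column of [T]_B is [T(fj)]_B.
T(f1) = A f1 = <2, 0, -1> = 0·f1 + 2f2 - 3f3, so column 1 is <0, 2, -3>.
Repeating for f2, f3 and assembling the columns gives [[0, 3, 2], [2, 1, 2], [-3, 2, 3]].

[[0, 3, 2], [2, 1, 2], [-3, 2, 3]]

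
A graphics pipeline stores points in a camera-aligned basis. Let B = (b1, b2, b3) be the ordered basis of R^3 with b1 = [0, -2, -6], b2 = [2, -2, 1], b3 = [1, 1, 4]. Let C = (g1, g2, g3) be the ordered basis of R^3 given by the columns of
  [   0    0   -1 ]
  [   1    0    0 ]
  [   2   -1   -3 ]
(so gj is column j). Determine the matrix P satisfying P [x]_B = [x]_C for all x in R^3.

[[-2, -2, 1], [2, 1, 1], [0, -2, -1]]

Column j of P is [bj]_C, since P maps B-coordinates to C-coordinates.
Expressing b1 in C: b1 = -2g1 + 2g2 + 0·g3, so column 1 of P is [-2, 2, 0].
Doing the same for each bj gives P = [[-2, -2, 1], [2, 1, 1], [0, -2, -1]].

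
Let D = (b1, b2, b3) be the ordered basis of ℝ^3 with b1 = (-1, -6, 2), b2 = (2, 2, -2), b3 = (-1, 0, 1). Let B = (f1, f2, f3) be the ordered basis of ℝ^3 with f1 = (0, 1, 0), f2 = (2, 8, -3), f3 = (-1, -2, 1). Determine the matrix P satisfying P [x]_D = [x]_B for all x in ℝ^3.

Let M have columns bj and N have columns fj. Then for every x, N [x]_B = x = M [x]_D, so P = N^(-1) M.
Since det N = 1, N^(-1) has integer entries; multiplying gives P = [[0, -2, 2], [-1, 0, 0], [-1, -2, 1]].

[[0, -2, 2], [-1, 0, 0], [-1, -2, 1]]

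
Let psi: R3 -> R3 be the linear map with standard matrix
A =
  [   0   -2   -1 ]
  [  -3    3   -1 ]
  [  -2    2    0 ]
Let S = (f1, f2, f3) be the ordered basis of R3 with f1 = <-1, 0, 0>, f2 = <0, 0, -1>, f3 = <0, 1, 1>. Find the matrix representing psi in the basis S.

[[0, -1, 3], [1, 1, 0], [3, 1, 2]]

Let P have columns f1, ..., f3. Then [psi]_S = P^(-1) A P.
Here det P = -1, so P^(-1) is integer; computing A P first and then P^(-1)(A P) gives [[0, -1, 3], [1, 1, 0], [3, 1, 2]].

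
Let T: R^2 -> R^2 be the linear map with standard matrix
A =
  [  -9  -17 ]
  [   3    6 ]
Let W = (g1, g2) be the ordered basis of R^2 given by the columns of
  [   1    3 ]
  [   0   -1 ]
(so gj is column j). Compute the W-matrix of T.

[[0, -1], [-3, -3]]

The j-th column of [T]_W is [T(gj)]_W.
T(g1) = A g1 = (-9, 3) = 0·g1 - 3g2, so column 1 is (0, -3).
Repeating for g2 and assembling the columns gives [[0, -1], [-3, -3]].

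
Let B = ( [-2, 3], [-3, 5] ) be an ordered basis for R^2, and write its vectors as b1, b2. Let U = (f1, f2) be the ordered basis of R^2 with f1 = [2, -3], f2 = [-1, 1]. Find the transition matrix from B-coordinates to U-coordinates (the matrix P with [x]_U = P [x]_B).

Let M have columns bj and N have columns fj. Then for every x, N [x]_U = x = M [x]_B, so P = N^(-1) M.
Since det N = -1, N^(-1) has integer entries; multiplying gives P = [[-1, -2], [0, -1]].

[[-1, -2], [0, -1]]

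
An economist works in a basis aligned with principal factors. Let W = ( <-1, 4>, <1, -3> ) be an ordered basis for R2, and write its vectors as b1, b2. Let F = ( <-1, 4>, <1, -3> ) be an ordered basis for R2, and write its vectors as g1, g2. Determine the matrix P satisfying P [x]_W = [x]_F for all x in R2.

Column j of P is [bj]_F, since P maps W-coordinates to F-coordinates.
Expressing b1 in F: b1 = g1 + 0·g2, so column 1 of P is <1, 0>.
Doing the same for each bj gives P = [[1, 0], [0, 1]].

[[1, 0], [0, 1]]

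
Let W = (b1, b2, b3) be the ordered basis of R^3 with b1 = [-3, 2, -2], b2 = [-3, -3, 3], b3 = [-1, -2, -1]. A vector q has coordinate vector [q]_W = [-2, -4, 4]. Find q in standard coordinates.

[14, 0, -12]

q = M [q]_W, where M has columns b1, ..., b3.
Carrying out the matrix-vector product, q = [14, 0, -12].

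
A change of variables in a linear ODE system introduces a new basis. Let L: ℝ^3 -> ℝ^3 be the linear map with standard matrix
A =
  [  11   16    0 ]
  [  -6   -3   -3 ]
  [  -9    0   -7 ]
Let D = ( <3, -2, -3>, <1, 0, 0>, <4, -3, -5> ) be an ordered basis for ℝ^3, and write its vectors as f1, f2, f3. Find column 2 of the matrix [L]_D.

Compute L(f2) = A f2 = <11, -6, -9> in standard coordinates.
Then write this in D-coordinates: solve for y in y_1 f1 + ... + y_3 f3 = <11, -6, -9>.
This gives y = <3, 2, 0>, which is column 2 of [L]_D.

<3, 2, 0>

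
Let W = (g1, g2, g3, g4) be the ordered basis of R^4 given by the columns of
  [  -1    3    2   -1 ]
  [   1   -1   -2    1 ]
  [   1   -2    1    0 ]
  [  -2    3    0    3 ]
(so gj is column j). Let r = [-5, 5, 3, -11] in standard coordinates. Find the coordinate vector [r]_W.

Write r = c_1 g1 + ... + c_4 g4 and solve for the c_i.
Gaussian elimination on [M | r] yields c = (4, 0, -1, -1).
Check: 4g1 + 0·g2 - g3 - g4 = [-5, 5, 3, -11].

[4, 0, -1, -1]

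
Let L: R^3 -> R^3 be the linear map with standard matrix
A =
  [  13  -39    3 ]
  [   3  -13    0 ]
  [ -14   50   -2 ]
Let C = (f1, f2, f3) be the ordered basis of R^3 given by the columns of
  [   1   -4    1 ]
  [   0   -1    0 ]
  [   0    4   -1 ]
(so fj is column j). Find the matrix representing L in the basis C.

With P the matrix whose columns are f1, ..., f3, [L]_C = P^(-1) A P.
Column by column: L(f1) = A f1 = <13, 3, -14>; its C-coordinates <-1, -3, 2> give column 1.
Continuing for each basis vector yields [L]_C = [[-1, -3, -2], [-3, -1, -3], [2, -2, 0]].

[[-1, -3, -2], [-3, -1, -3], [2, -2, 0]]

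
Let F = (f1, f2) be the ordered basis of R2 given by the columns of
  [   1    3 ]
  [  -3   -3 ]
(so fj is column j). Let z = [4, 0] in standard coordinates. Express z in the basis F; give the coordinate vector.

[-2, 2]

[z]_F is the unique c with M c = z, where M has columns f1, f2.
System: c_1 + 3c_2 = 4, -3c_1 - 3c_2 = 0; solving gives c_1 = -2, c_2 = 2.
Check: -2f1 + 2f2 = [4, 0].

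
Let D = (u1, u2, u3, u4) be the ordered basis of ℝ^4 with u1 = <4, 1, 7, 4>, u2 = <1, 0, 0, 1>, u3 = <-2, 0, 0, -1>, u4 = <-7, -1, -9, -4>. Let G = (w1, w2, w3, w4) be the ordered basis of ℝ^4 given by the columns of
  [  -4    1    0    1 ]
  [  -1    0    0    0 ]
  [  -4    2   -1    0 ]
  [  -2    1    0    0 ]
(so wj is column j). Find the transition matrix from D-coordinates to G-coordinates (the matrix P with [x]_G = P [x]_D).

[[-1, 0, 0, 1], [2, 1, -1, -2], [1, 2, -2, 1], [-2, 0, -1, -1]]

Take x = uj: its D-coordinates are the j-th standard unit vector, so P e_j — column j of P — equals [uj]_G.
u1 = -w1 + 2w2 + w3 - 2w4, giving column 1 = <-1, 2, 1, -2>; repeating for each j gives P = [[-1, 0, 0, 1], [2, 1, -1, -2], [1, 2, -2, 1], [-2, 0, -1, -1]].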